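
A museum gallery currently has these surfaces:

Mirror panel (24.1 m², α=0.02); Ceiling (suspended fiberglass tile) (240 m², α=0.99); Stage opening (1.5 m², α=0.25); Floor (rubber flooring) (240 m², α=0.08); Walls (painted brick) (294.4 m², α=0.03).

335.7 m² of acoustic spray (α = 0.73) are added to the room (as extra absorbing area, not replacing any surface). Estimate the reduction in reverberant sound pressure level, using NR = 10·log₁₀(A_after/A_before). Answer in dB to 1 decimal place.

2.8 dB

Summing Sᵢαᵢ: 0.482 + 237.600 + 0.375 + 19.200 + 8.832 → A_before = 266.489 sabins.
Added absorption = 335.7 × 0.73 = 245.061 sabins.
A_after = 266.489 + 245.061 = 511.550 sabins.
Reduction = 10 log₁₀(A_after/A_before) = 10 log₁₀(1.9196) = 2.8 dB.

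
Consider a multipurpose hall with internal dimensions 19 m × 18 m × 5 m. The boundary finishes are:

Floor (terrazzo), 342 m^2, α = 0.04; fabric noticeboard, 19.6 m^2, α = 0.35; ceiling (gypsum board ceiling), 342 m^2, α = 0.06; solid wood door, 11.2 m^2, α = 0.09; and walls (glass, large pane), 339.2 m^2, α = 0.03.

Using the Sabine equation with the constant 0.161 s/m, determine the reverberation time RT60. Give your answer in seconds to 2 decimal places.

Equivalent absorption area: A = 342·0.04 + 19.6·0.35 + 342·0.06 + 11.2·0.09 + 339.2·0.03 = 52.244 m^2.
Room volume: 1710 m³.
T = 0.161 V/A = 0.161·1710/52.244 = 5.27 s.

5.27 s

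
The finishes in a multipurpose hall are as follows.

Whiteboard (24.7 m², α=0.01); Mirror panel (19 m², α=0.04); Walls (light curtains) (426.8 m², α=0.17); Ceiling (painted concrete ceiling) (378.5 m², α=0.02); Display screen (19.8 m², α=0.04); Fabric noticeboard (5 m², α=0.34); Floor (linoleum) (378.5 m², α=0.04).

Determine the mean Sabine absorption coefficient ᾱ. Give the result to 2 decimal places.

0.08

Total surface area S = 1252.3 m².
Σ(Sᵢαᵢ) = 24.7×0.01 + 19×0.04 + 426.8×0.17 + 378.5×0.02 + 19.8×0.04 + 5×0.34 + 378.5×0.04 = 98.765.
ᾱ = 98.765 / 1252.3 = 0.08.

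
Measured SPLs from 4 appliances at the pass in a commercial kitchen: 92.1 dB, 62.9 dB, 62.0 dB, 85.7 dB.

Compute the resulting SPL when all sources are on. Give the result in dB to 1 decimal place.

93.0 dB

Converting to relative power and adding: 10^(92.1/10) + 10^(62.9/10) + 10^(62.0/10) + 10^(85.7/10) = 1.997e+09.
Back to dB: 10·log₁₀ Σ = 93.0 dB.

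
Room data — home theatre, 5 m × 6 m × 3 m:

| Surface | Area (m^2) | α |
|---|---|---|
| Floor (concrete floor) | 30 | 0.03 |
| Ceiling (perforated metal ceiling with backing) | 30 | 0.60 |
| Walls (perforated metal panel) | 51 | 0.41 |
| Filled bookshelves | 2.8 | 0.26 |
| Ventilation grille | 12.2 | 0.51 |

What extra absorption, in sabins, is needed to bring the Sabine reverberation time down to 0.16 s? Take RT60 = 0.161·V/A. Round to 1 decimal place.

Total absorption A₁ = 30×0.03 + 30×0.60 + 51×0.41 + 2.8×0.26 + 12.2×0.51
  = 0.900 + 18.000 + 20.910 + 0.728 + 6.222 = 46.760 m^2 sabins.
V = 90 m³. Required absorption A₂ = 0.161 × 90 / 0.16 = 90.562 sabins.
Additional absorption ΔA = 90.562 − 46.760 = 43.8 sabins.

43.8 sabins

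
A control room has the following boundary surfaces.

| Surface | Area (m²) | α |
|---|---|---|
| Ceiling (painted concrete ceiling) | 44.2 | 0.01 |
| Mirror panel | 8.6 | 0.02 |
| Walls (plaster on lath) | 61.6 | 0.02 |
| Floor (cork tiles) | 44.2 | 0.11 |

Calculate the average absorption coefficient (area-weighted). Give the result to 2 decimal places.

0.04

S = Σ Sᵢ = 44.2 + 8.6 + 61.6 + 44.2 = 158.6 m².
Σ(Sᵢαᵢ) = 44.2×0.01 + 8.6×0.02 + 61.6×0.02 + 44.2×0.11 = 6.708.
ᾱ = A/S = 0.04.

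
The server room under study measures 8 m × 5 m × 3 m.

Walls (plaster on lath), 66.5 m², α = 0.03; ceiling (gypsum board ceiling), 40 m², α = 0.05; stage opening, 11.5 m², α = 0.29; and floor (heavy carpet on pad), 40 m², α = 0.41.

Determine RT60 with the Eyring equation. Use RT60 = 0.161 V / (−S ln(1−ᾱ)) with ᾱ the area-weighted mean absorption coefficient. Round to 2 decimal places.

0.75 s

Total surface area S = 66.5 + 40 + 11.5 + 40 = 158.0 m².
Absorption A = 66.5×0.03 + 40×0.05 + 11.5×0.29 + 40×0.41 = 23.730 sabins.
Mean coefficient ᾱ = A/S = 0.1502.
Eyring denominator: −S ln(1−ᾱ) = 25.715.
V = 8 × 5 × 3 = 120 m³.
RT60 = 0.161 × 120 / 25.715 = 0.75 s.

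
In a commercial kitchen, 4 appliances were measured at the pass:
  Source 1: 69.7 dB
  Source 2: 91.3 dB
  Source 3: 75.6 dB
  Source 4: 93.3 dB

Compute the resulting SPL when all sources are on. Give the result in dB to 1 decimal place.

95.5 dB

Converting to relative power and adding: 10^(69.7/10) + 10^(91.3/10) + 10^(75.6/10) + 10^(93.3/10) = 3.533e+09.
L_total = 10·log₁₀(3.533e+09) = 95.5 dB.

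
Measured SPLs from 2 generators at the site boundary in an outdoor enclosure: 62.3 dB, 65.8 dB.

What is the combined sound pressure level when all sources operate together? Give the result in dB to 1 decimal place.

67.4 dB

Converting to relative power and adding: 10^(62.3/10) + 10^(65.8/10) = 5.5e+06.
L_total = 10·log₁₀(5.5e+06) = 67.4 dB.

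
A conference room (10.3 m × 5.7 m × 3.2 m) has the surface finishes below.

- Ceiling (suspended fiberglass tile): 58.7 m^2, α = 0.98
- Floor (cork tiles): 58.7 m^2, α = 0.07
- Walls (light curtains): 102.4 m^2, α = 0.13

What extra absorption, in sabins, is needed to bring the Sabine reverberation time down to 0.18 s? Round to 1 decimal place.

Summing Sᵢαᵢ: 57.526 + 4.109 + 13.312 → A₁ = 74.947 sabins.
V = 187.872 m³. Required absorption A₂ = 0.161 × 187.872 / 0.18 = 168.041 sabins.
ΔA = A₂ − A₁ = 168.041 − 74.947 = 93.1 sabins.

93.1 sabins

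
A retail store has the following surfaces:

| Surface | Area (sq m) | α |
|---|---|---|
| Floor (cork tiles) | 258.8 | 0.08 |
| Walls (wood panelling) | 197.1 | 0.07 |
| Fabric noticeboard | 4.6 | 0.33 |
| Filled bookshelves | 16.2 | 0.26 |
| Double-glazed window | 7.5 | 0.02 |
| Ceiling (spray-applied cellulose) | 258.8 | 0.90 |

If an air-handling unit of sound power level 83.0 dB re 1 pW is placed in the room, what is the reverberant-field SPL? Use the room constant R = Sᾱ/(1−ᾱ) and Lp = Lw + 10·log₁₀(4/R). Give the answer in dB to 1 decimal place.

A = 273.301 sabins; S = 743.0 sq m.
ᾱ = 273.301/743.0 = 0.3678; R = Sᾱ/(1−ᾱ) = 273.301/(1−0.3678) = 432.301 sq m.
Lp = Lw + 10 log₁₀(4/R) = 83.0 -20.34 = 62.7 dB.

62.7 dB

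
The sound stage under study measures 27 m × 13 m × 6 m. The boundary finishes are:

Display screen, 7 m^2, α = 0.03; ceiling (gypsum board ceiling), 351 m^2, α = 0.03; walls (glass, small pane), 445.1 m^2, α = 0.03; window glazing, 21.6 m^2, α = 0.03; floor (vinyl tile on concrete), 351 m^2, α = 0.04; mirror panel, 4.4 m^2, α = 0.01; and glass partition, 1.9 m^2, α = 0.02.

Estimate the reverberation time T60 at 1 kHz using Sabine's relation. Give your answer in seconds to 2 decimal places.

A = Σ Sᵢαᵢ = 7*0.03 + 351*0.03 + 445.1*0.03 + 21.6*0.03 + 351*0.04 + 4.4*0.01 + 1.9*0.02 = 38.863 sabins.
Room volume: 2106 m³.
Sabine: RT60 = 0.161 × 2106 / 38.863 = 8.72 s.

8.72 sec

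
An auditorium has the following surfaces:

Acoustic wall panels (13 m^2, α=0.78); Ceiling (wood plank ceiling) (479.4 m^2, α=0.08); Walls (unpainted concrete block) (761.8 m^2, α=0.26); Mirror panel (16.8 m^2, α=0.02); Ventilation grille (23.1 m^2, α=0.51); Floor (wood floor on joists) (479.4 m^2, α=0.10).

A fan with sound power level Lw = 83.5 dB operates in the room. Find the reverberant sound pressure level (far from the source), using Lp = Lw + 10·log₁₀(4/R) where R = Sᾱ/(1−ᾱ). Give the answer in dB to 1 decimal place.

A = 306.617 sabins; S = 1773.5 m^2.
ᾱ = 306.617/1773.5 = 0.1729; R = Sᾱ/(1−ᾱ) = 306.617/(1−0.1729) = 370.713 m^2.
Lp = Lw + 10 log₁₀(4/R) = 83.5 -19.67 = 63.8 dB.

63.8 dB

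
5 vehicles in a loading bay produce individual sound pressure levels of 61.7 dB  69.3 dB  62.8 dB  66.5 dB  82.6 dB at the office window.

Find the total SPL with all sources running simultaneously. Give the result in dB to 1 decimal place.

Σ 10^(Lᵢ/10) = 1.983e+08.
Back to dB: 10·log₁₀ Σ = 83.0 dB.

83.0 dB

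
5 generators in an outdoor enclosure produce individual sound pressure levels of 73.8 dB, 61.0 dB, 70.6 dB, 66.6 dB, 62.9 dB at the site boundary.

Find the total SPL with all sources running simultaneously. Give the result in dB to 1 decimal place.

Sum in the linear (power) domain: Σ 10^(Lᵢ/10) = 10^(73.8/10) + 10^(61.0/10) + 10^(70.6/10) + 10^(66.6/10) + 10^(62.9/10) = 4.325e+07.
Back to dB: 10·log₁₀ Σ = 76.4 dB.

76.4 dB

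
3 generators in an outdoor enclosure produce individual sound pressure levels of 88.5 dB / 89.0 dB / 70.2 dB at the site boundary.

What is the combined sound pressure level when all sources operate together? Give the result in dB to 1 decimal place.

91.8 dB

Σ 10^(Lᵢ/10) = 1.513e+09.
Combined level = 10 log₁₀(1.513e+09) = 91.8 dB.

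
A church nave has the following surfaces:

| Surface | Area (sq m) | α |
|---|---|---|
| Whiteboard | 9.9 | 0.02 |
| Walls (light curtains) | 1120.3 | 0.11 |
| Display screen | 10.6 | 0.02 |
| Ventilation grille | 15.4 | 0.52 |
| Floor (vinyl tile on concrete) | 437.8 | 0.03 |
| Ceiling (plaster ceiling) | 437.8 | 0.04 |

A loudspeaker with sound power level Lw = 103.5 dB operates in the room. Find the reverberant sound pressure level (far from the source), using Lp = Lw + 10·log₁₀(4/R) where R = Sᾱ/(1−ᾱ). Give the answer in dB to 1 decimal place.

87.1 dB

A = 162.297 sabins; S = 2031.8 sq m.
ᾱ = 162.297/2031.8 = 0.0799; R = Sᾱ/(1−ᾱ) = 162.297/(1−0.0799) = 176.391 sq m.
Lp = 103.5 + 10·log₁₀(4/176.391) = 103.5 + (-16.44) = 87.1 dB.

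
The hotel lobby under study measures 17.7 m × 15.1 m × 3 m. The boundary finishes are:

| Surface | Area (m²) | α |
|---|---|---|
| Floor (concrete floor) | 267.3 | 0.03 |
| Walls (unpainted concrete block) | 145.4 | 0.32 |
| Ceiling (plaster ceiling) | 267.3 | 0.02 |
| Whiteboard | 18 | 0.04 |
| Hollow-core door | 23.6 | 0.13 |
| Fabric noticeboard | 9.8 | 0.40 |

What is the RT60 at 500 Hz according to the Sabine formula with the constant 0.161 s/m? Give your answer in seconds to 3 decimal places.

1.910 sec

Summing Sᵢαᵢ: 8.019 + 46.528 + 5.346 + 0.720 + 3.068 + 3.920 → A = 67.601 sabins.
Volume V = 17.7 × 15.1 × 3 = 801.81 m³.
T = 0.161 V/A = 0.161·801.81/67.601 = 1.910 s.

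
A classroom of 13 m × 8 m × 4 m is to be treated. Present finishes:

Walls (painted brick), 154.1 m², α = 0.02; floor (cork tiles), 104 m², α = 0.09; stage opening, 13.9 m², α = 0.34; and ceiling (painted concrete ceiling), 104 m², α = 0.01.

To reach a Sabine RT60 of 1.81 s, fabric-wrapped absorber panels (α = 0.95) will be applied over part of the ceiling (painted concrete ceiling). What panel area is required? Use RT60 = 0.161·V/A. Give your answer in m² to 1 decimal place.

A₁ = Σ Sᵢαᵢ = 154.1·0.02 + 104·0.09 + 13.9·0.34 + 104·0.01 = 18.208 sabins.
V = 416 m³. Target absorption A₂ = 0.161 × 416 / 1.81 = 37.003 sabins.
Absorption to add: 37.003 − 18.208 = 18.795 sabins.
Net gain per m²: Δα = 0.95 − 0.01 = 0.94.
Panel area = 18.795 / 0.94 = 20.0 m².

20.0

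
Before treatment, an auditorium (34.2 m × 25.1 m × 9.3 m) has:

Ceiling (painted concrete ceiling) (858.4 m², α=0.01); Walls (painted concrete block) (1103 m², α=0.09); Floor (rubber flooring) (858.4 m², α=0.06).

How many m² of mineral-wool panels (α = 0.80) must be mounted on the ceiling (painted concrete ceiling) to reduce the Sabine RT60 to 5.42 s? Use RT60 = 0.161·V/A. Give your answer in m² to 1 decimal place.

A₁ = Σ Sᵢαᵢ = 858.4*0.01 + 1103*0.09 + 858.4*0.06 = 159.358 sabins.
V = 7983.306 m³. Target absorption A₂ = 0.161 × 7983.306 / 5.42 = 237.142 sabins.
Absorption to add: 237.142 − 159.358 = 77.784 sabins.
Net gain per m²: Δα = 0.80 − 0.01 = 0.79.
Panel area = 77.784 / 0.79 = 98.5 m².

98.5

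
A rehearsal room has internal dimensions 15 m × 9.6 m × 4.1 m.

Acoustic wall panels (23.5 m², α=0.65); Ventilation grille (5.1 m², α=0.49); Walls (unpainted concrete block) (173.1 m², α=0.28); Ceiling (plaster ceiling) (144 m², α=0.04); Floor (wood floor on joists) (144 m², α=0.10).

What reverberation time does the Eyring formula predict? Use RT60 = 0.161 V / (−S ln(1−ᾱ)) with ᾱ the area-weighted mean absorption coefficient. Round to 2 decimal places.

Total surface area S = 23.5 + 5.1 + 173.1 + 144 + 144 = 489.7 m².
Σ(Sᵢαᵢ) = 23.5×0.65 + 5.1×0.49 + 173.1×0.28 + 144×0.04 + 144×0.10 = 86.402.
ᾱ = 86.402 / 489.7 = 0.1764.
Eyring denominator: −S ln(1−ᾱ) = 95.036.
V = 15 × 9.6 × 4.1 = 590.4 m³.
RT60 = 0.161 × 590.4 / 95.036 = 1.00 s.

1.00 sec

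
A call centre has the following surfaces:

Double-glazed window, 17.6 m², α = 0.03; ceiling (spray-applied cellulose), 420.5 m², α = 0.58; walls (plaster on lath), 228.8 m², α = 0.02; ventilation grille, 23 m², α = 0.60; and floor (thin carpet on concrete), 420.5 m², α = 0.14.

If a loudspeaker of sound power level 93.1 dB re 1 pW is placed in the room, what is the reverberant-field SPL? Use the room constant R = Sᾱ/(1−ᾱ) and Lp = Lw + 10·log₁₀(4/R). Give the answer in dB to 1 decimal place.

A = 321.664 sabins; S = 1110.4 m².
ᾱ = 0.2897, so room constant R = A/(1−ᾱ) = 452.857 m².
Lp = 93.1 + 10·log₁₀(4/452.857) = 93.1 + (-20.54) = 72.6 dB.

72.6 dB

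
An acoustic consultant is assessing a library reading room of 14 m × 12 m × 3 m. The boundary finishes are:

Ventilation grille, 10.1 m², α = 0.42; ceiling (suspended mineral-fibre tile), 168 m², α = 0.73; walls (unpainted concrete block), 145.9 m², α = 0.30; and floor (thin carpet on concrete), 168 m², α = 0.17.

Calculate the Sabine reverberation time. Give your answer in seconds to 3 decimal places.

Equivalent absorption area: A = 10.1*0.42 + 168*0.73 + 145.9*0.30 + 168*0.17 = 199.212 m².
Room volume: 504 m³.
Sabine: RT60 = 0.161 × 504 / 199.212 = 0.407 s.

0.407 s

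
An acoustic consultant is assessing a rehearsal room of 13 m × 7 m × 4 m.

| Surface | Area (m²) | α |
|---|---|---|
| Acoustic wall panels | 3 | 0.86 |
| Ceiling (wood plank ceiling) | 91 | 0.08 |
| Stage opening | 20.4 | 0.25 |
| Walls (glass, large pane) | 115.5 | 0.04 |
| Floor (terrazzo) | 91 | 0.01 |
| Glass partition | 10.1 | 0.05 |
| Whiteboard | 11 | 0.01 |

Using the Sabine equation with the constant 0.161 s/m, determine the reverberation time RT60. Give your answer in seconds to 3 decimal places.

Equivalent absorption area: A = 3×0.86 + 91×0.08 + 20.4×0.25 + 115.5×0.04 + 91×0.01 + 10.1×0.05 + 11×0.01 = 21.105 m².
Room volume: 364 m³.
T = 0.161 V/A = 0.161·364/21.105 = 2.777 s.

2.777 s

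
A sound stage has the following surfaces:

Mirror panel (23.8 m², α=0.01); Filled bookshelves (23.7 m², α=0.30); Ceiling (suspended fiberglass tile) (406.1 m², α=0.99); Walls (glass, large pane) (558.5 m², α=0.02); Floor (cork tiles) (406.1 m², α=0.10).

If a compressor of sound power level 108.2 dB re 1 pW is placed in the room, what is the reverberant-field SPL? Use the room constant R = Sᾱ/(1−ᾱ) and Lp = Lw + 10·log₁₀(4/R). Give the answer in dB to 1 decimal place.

A = 461.167 sabins; S = 1418.2 m².
ᾱ = 0.3252, so room constant R = A/(1−ᾱ) = 683.413 m².
Lp = 108.2 + 10·log₁₀(4/683.413) = 108.2 + (-22.33) = 85.9 dB.

85.9 dB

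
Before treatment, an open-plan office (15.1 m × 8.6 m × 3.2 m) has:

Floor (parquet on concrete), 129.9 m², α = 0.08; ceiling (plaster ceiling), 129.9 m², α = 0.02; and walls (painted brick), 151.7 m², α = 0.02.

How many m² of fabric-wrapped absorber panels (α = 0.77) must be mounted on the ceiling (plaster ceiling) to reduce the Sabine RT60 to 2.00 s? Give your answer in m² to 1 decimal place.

23.2

Equivalent absorption area: A₁ = 129.9*0.08 + 129.9*0.02 + 151.7*0.02 = 16.024 m².
Required A₂ = 0.161·415.552/2.00 = 33.452 sabins.
ΔA needed = 33.452 − 16.024 = 17.428 sabins.
Each m² of panel replacing the ceiling (plaster ceiling) adds (0.77 − 0.02) = 0.75 sabins.
Area = ΔA/Δα = 17.428/0.75 = 23.2 m².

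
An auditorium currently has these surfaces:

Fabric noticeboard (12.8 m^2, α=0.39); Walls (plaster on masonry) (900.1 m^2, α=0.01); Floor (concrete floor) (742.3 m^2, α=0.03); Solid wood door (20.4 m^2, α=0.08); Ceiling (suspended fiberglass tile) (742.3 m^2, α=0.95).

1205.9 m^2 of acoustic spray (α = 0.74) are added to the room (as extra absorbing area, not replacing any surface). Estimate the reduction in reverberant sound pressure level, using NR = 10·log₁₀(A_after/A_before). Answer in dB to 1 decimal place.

Summing Sᵢαᵢ: 4.992 + 9.001 + 22.269 + 1.632 + 705.185 → A_before = 743.079 sabins.
Treatment contributes 1205.9·0.74 = 892.366 sabins.
A_after = 743.079 + 892.366 = 1635.445 sabins.
Reduction = 10 log₁₀(A_after/A_before) = 10 log₁₀(2.2009) = 3.4 dB.

3.4 dB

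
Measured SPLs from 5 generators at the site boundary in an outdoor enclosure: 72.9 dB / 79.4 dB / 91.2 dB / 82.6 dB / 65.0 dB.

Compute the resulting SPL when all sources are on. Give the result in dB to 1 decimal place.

92.1 dB

Σ 10^(Lᵢ/10) = 1.61e+09.
L_total = 10·log₁₀(1.61e+09) = 92.1 dB.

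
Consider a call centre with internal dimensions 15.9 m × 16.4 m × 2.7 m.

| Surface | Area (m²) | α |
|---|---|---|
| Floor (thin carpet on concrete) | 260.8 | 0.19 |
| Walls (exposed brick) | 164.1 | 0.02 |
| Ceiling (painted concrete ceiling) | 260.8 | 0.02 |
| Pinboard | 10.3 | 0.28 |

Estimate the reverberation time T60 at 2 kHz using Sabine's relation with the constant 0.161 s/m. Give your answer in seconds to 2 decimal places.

1.86 seconds

A = Σ Sᵢαᵢ = 260.8·0.19 + 164.1·0.02 + 260.8·0.02 + 10.3·0.28 = 60.934 sabins.
Room volume: 704.052 m³.
Sabine: RT60 = 0.161 × 704.052 / 60.934 = 1.86 s.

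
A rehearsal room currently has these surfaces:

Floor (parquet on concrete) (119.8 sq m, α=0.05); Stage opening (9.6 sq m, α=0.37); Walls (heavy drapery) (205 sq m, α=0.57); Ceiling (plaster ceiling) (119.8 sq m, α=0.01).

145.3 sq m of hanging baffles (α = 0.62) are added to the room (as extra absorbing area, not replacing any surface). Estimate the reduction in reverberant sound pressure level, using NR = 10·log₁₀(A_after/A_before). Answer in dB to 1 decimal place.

Summing Sᵢαᵢ: 5.990 + 3.552 + 116.850 + 1.198 → A_before = 127.590 sabins.
Added absorption = 145.3 × 0.62 = 90.086 sabins.
New total A_after = 217.676 sabins.
NR = 10·log₁₀(217.676/127.590) = 2.3 dB.

2.3 dB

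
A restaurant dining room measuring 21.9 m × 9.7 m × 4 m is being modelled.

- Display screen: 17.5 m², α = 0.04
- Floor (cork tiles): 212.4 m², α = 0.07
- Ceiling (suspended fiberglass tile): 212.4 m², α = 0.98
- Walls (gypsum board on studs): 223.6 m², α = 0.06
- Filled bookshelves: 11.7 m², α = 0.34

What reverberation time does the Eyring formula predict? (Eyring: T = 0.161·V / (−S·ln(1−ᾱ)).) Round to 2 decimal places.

S = Σ Sᵢ = 677.6 m².
Absorption A = 17.5·0.04 + 212.4·0.07 + 212.4·0.98 + 223.6·0.06 + 11.7·0.34 = 241.114 sabins.
ᾱ = 241.114 / 677.6 = 0.3558.
Eyring denominator: −S ln(1−ᾱ) = 297.972.
V = 21.9 × 9.7 × 4 = 849.72 m³.
RT60 = 0.161 × 849.72 / 297.972 = 0.46 s.

0.46 sec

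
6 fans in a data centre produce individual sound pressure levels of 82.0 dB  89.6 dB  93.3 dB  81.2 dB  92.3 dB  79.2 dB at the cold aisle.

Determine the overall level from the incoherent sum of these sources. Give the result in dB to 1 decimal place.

97.1 dB

Sum in the linear (power) domain: Σ 10^(Lᵢ/10) = 10^(82.0/10) + 10^(89.6/10) + 10^(93.3/10) + 10^(81.2/10) + 10^(92.3/10) + 10^(79.2/10) = 5.122e+09.
Back to dB: 10·log₁₀ Σ = 97.1 dB.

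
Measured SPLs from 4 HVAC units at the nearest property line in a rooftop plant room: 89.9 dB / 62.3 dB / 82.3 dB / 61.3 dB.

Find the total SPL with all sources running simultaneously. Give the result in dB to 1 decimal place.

90.6 dB

Sum in the linear (power) domain: Σ 10^(Lᵢ/10) = 10^(89.9/10) + 10^(62.3/10) + 10^(82.3/10) + 10^(61.3/10) = 1.15e+09.
L_total = 10·log₁₀(1.15e+09) = 90.6 dB.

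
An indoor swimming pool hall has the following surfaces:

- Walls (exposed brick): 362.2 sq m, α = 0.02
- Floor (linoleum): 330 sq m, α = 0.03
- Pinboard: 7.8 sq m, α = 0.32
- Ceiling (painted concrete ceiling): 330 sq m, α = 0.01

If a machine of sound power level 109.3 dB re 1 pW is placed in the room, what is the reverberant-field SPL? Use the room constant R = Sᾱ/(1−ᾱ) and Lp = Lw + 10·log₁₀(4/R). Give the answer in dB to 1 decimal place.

A = 22.940 sabins; S = 1030.0 sq m.
ᾱ = 0.0223, so room constant R = A/(1−ᾱ) = 23.463 sq m.
Lp = Lw + 10 log₁₀(4/R) = 109.3 -7.68 = 101.6 dB.

101.6 dB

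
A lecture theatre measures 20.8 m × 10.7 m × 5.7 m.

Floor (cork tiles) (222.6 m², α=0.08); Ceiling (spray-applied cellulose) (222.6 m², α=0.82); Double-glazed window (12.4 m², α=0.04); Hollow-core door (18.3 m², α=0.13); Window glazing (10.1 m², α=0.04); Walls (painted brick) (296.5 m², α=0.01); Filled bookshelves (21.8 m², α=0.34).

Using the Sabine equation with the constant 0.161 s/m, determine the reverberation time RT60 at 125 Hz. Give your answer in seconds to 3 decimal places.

0.954 seconds

Total absorption A = 222.6*0.08 + 222.6*0.82 + 12.4*0.04 + 18.3*0.13 + 10.1*0.04 + 296.5*0.01 + 21.8*0.34
  = 17.808 + 182.532 + 0.496 + 2.379 + 0.404 + 2.965 + 7.412 = 213.996 m² sabins.
V = 20.8·10.7·5.7 = 1268.592 m³.
Sabine: RT60 = 0.161 × 1268.592 / 213.996 = 0.954 s.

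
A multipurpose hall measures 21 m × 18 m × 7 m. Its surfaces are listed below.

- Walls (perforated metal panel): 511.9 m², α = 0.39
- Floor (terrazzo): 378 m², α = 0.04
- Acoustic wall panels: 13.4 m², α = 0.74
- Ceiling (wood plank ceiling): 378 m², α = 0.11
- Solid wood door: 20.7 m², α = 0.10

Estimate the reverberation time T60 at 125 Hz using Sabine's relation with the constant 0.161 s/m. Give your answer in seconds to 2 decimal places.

Equivalent absorption area: A = 511.9×0.39 + 378×0.04 + 13.4×0.74 + 378×0.11 + 20.7×0.10 = 268.327 m².
Volume V = 21 × 18 × 7 = 2646 m³.
Sabine: RT60 = 0.161 × 2646 / 268.327 = 1.59 s.

1.59 sec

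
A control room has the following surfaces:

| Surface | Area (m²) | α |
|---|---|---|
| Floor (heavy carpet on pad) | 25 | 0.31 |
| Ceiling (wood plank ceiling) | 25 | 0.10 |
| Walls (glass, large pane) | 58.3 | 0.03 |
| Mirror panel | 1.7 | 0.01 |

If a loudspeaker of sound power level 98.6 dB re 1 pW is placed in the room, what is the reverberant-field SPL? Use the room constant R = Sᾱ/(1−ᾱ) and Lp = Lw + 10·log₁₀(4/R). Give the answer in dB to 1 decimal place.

93.3 dB

Σ(Sᵢαᵢ) = 25×0.31 + 25×0.10 + 58.3×0.03 + 1.7×0.01 = 12.016; total area S = 110.0 m².
ᾱ = 0.1092, so room constant R = A/(1−ᾱ) = 13.489 m².
Lp = 98.6 + 10·log₁₀(4/13.489) = 98.6 + (-5.28) = 93.3 dB.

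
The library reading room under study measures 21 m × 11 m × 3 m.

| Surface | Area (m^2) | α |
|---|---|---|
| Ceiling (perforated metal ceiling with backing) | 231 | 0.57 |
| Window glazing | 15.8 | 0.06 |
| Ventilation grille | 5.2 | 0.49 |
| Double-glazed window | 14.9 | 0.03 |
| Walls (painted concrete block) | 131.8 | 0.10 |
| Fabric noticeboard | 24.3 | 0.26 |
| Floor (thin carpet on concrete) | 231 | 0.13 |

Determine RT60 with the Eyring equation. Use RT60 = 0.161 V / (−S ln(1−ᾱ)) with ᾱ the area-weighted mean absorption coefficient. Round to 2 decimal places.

0.51 s

Total surface area S = 231 + 15.8 + 5.2 + 14.9 + 131.8 + 24.3 + 231 = 654.0 m^2.
Σ(Sᵢαᵢ) = 231×0.57 + 15.8×0.06 + 5.2×0.49 + 14.9×0.03 + 131.8×0.10 + 24.3×0.26 + 231×0.13 = 185.141.
Mean coefficient ᾱ = A/S = 0.2831.
Eyring denominator: −S ln(1−ᾱ) = 217.664.
V = 21 × 11 × 3 = 693 m³.
RT60 = 0.161 × 693 / 217.664 = 0.51 s.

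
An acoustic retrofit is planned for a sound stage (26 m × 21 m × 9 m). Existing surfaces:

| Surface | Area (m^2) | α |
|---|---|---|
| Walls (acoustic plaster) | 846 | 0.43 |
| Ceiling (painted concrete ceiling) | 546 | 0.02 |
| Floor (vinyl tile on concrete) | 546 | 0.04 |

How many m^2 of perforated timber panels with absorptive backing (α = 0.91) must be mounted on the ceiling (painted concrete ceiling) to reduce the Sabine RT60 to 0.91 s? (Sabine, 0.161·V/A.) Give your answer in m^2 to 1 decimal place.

531.3

Equivalent absorption area: A₁ = 846*0.43 + 546*0.02 + 546*0.04 = 396.540 m^2.
Required A₂ = 0.161·4914/0.91 = 869.400 sabins.
Absorption to add: 869.400 − 396.540 = 472.860 sabins.
Each m^2 of panel replacing the ceiling (painted concrete ceiling) adds (0.91 − 0.02) = 0.89 sabins.
Panel area = 472.860 / 0.89 = 531.3 m^2.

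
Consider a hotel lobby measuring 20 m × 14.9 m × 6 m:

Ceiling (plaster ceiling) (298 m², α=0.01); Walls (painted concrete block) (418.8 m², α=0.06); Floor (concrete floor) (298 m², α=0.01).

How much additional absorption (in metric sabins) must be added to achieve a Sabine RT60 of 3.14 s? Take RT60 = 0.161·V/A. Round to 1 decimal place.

60.6 sabins

Summing Sᵢαᵢ: 2.980 + 25.128 + 2.980 → A₁ = 31.088 sabins.
V = 1788 m³. Required absorption A₂ = 0.161 × 1788 / 3.14 = 91.678 sabins.
ΔA = A₂ − A₁ = 91.678 − 31.088 = 60.6 sabins.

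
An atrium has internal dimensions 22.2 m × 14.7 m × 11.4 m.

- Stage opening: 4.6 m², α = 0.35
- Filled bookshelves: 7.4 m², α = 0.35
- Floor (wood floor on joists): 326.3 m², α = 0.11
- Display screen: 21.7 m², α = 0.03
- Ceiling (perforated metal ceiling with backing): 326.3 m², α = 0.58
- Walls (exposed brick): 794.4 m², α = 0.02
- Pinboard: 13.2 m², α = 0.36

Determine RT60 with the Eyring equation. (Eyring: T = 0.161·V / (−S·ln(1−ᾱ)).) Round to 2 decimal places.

S = Σ Sᵢ = 1493.9 m².
Σ(Sᵢαᵢ) = 4.6·0.35 + 7.4·0.35 + 326.3·0.11 + 21.7·0.03 + 326.3·0.58 + 794.4·0.02 + 13.2·0.36 = 250.638.
Mean coefficient ᾱ = A/S = 0.1678.
Eyring denominator: −S ln(1−ᾱ) = 274.403.
V = 22.2 × 14.7 × 11.4 = 3720.276 m³.
T = 0.161·V/[−S·ln(1−ᾱ)] = 0.161·3720.276/274.403 = 2.18 s.

2.18 s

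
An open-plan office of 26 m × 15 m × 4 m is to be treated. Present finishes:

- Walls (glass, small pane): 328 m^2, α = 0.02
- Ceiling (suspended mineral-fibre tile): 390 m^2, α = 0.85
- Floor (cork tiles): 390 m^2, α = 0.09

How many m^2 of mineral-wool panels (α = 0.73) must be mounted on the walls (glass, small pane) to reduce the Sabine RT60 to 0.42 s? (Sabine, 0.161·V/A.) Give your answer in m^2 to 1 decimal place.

316.7

Summing Sᵢαᵢ: 6.560 + 331.500 + 35.100 → A₁ = 373.160 sabins.
V = 1560 m³. Target absorption A₂ = 0.161 × 1560 / 0.42 = 598.000 sabins.
ΔA needed = 598.000 − 373.160 = 224.840 sabins.
Net gain per m^2: Δα = 0.73 − 0.02 = 0.71.
Area = ΔA/Δα = 224.840/0.71 = 316.7 m^2.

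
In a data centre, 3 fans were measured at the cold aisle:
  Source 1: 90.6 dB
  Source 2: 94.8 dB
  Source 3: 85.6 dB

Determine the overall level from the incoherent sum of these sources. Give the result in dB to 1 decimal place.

96.6 dB

Converting to relative power and adding: 10^(90.6/10) + 10^(94.8/10) + 10^(85.6/10) = 4.531e+09.
Back to dB: 10·log₁₀ Σ = 96.6 dB.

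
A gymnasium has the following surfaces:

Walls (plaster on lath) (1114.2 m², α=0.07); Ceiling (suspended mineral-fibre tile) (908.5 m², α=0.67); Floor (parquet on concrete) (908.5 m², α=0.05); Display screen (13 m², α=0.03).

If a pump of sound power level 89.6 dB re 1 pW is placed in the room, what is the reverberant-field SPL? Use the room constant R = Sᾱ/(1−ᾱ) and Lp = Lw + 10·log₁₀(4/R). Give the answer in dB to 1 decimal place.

65.7 dB

A = 732.504 sabins; S = 2944.2 m².
ᾱ = 0.2488, so room constant R = A/(1−ᾱ) = 975.112 m².
Lp = 89.6 + 10·log₁₀(4/975.112) = 89.6 + (-23.87) = 65.7 dB.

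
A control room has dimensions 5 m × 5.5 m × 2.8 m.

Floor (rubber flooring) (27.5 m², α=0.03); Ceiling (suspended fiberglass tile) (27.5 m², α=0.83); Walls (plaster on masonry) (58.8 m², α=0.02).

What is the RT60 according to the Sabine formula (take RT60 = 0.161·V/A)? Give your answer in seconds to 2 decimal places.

Summing Sᵢαᵢ: 0.825 + 22.825 + 1.176 → A = 24.826 sabins.
Room volume: 77 m³.
Sabine: RT60 = 0.161 × 77 / 24.826 = 0.50 s.

0.50 seconds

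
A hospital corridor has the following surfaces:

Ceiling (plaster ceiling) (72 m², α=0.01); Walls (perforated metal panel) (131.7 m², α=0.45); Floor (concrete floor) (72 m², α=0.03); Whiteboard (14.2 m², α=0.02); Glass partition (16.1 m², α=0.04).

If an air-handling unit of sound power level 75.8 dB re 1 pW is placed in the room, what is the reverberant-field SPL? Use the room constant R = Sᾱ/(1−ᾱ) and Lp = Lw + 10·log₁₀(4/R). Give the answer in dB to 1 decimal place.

Σ(Sᵢαᵢ) = 72·0.01 + 131.7·0.45 + 72·0.03 + 14.2·0.02 + 16.1·0.04 = 63.073; total area S = 306.0 m².
ᾱ = 63.073/306.0 = 0.2061; R = Sᾱ/(1−ᾱ) = 63.073/(1−0.2061) = 79.447 m².
Lp = Lw + 10 log₁₀(4/R) = 75.8 -12.98 = 62.8 dB.

62.8 dB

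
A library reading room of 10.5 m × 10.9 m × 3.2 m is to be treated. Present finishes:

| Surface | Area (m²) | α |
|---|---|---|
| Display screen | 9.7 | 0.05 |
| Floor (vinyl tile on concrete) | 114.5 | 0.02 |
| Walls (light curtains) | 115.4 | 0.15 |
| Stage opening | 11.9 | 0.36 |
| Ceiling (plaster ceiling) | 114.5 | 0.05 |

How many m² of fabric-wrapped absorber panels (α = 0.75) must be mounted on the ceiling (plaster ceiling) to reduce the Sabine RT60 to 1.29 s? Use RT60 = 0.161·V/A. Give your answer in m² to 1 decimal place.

A₁ = Σ Sᵢαᵢ = 9.7·0.05 + 114.5·0.02 + 115.4·0.15 + 11.9·0.36 + 114.5·0.05 = 30.094 sabins.
V = 366.24 m³. Target absorption A₂ = 0.161 × 366.24 / 1.29 = 45.709 sabins.
Absorption to add: 45.709 − 30.094 = 15.615 sabins.
Net gain per m²: Δα = 0.75 − 0.05 = 0.70.
Panel area = 15.615 / 0.70 = 22.3 m².

22.3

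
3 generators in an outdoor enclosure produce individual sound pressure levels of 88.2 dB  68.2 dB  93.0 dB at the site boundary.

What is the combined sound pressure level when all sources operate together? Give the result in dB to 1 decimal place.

94.3 dB

Sum in the linear (power) domain: Σ 10^(Lᵢ/10) = 10^(88.2/10) + 10^(68.2/10) + 10^(93.0/10) = 2.663e+09.
Back to dB: 10·log₁₀ Σ = 94.3 dB.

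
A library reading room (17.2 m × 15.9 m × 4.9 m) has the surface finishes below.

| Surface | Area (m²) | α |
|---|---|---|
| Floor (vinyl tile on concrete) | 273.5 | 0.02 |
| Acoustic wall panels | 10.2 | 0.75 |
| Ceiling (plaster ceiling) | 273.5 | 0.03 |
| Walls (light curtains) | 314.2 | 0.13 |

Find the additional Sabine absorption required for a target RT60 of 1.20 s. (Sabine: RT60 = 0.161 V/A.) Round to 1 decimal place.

Equivalent absorption area: A₁ = 273.5*0.02 + 10.2*0.75 + 273.5*0.03 + 314.2*0.13 = 62.171 m².
V = 1340.052 m³. Required absorption A₂ = 0.161 × 1340.052 / 1.20 = 179.790 sabins.
ΔA = A₂ − A₁ = 179.790 − 62.171 = 117.6 sabins.

117.6 sabins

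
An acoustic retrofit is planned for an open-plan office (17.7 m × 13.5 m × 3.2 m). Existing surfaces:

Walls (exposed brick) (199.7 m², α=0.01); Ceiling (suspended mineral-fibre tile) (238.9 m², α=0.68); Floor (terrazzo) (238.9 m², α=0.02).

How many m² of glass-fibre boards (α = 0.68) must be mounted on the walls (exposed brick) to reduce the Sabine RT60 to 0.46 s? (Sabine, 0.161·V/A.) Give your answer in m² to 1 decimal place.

146.9

Equivalent absorption area: A₁ = 199.7·0.01 + 238.9·0.68 + 238.9·0.02 = 169.227 m².
V = 764.64 m³. Target absorption A₂ = 0.161 × 764.64 / 0.46 = 267.624 sabins.
ΔA needed = 267.624 − 169.227 = 98.397 sabins.
Each m² of panel replacing the walls (exposed brick) adds (0.68 − 0.01) = 0.67 sabins.
Panel area = 98.397 / 0.67 = 146.9 m².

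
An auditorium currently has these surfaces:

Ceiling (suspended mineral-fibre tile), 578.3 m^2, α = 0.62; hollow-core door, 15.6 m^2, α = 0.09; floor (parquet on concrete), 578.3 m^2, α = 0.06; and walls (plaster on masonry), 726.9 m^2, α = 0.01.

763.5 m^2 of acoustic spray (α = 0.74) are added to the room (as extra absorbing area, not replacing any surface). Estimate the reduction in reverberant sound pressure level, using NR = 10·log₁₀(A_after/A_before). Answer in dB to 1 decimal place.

Summing Sᵢαᵢ: 358.546 + 1.404 + 34.698 + 7.269 → A_before = 401.917 sabins.
Treatment contributes 763.5·0.74 = 564.990 sabins.
A_after = 401.917 + 564.990 = 966.907 sabins.
Reduction = 10 log₁₀(A_after/A_before) = 10 log₁₀(2.4057) = 3.8 dB.

3.8 dB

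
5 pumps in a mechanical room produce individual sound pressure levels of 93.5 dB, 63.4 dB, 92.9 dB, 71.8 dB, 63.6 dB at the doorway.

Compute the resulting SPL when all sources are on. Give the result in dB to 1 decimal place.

Σ 10^(Lᵢ/10) = 4.208e+09.
Combined level = 10 log₁₀(4.208e+09) = 96.2 dB.

96.2 dB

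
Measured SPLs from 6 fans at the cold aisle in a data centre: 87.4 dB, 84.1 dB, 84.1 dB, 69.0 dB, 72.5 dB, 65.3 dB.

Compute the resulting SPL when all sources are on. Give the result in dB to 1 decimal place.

Sum in the linear (power) domain: Σ 10^(Lᵢ/10) = 10^(87.4/10) + 10^(84.1/10) + 10^(84.1/10) + 10^(69.0/10) + 10^(72.5/10) + 10^(65.3/10) = 1.093e+09.
L_total = 10·log₁₀(1.093e+09) = 90.4 dB.

90.4 dB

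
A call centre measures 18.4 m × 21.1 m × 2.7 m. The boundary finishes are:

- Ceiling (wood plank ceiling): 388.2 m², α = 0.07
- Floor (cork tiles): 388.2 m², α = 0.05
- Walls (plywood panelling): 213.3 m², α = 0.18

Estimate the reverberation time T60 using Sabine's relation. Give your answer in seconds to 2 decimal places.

1.99 s

A = Σ Sᵢαᵢ = 388.2×0.07 + 388.2×0.05 + 213.3×0.18 = 84.978 sabins.
Volume V = 18.4 × 21.1 × 2.7 = 1048.248 m³.
Sabine: RT60 = 0.161 × 1048.248 / 84.978 = 1.99 s.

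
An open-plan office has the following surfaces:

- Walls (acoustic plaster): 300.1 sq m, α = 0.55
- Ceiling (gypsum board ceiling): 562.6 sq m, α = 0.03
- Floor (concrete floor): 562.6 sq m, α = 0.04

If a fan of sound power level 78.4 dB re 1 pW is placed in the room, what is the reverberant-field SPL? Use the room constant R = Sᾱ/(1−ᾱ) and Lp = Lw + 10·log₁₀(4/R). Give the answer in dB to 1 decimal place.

60.6 dB

Σ(Sᵢαᵢ) = 300.1×0.55 + 562.6×0.03 + 562.6×0.04 = 204.437; total area S = 1425.3 sq m.
ᾱ = 0.1434, so room constant R = A/(1−ᾱ) = 238.661 sq m.
Lp = 78.4 + 10·log₁₀(4/238.661) = 78.4 + (-17.76) = 60.6 dB.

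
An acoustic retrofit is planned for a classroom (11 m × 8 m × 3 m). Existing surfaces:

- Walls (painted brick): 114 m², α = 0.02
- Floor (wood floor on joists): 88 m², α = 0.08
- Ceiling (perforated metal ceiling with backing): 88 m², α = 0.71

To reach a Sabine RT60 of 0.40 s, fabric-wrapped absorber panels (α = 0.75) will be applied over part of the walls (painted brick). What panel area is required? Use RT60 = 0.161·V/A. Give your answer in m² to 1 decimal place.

47.2

Summing Sᵢαᵢ: 2.280 + 7.040 + 62.480 → A₁ = 71.800 sabins.
Required A₂ = 0.161·264/0.40 = 106.260 sabins.
Absorption to add: 106.260 − 71.800 = 34.460 sabins.
Net gain per m²: Δα = 0.75 − 0.02 = 0.73.
Area = ΔA/Δα = 34.460/0.73 = 47.2 m².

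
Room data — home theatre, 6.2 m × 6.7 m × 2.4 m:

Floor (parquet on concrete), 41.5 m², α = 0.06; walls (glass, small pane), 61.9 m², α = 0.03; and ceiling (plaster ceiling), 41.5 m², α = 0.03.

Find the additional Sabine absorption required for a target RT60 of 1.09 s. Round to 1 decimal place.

9.1 sabins

Total absorption A₁ = 41.5*0.06 + 61.9*0.03 + 41.5*0.03
  = 2.490 + 1.857 + 1.245 = 5.592 m² sabins.
Target A₂ = 0.161·99.696/1.09 = 14.726 sabins (V = 99.696 m³).
Additional absorption ΔA = 14.726 − 5.592 = 9.1 sabins.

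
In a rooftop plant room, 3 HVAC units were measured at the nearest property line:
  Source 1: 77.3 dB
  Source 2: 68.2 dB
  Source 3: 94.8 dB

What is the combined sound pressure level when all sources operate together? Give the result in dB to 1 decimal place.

Sum in the linear (power) domain: Σ 10^(Lᵢ/10) = 10^(77.3/10) + 10^(68.2/10) + 10^(94.8/10) = 3.08e+09.
Combined level = 10 log₁₀(3.08e+09) = 94.9 dB.

94.9 dB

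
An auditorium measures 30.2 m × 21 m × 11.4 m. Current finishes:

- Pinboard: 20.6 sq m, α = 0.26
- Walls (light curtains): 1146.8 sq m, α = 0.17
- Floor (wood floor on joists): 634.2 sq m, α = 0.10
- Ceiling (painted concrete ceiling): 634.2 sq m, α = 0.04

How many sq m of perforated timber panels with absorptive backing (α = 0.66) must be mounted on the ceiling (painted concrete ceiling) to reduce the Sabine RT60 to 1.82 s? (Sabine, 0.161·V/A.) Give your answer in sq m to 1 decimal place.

565.3

Equivalent absorption area: A₁ = 20.6*0.26 + 1146.8*0.17 + 634.2*0.10 + 634.2*0.04 = 289.100 sq m.
Required A₂ = 0.161·7229.88/1.82 = 639.566 sabins.
ΔA needed = 639.566 − 289.100 = 350.466 sabins.
Each sq m of panel replacing the ceiling (painted concrete ceiling) adds (0.66 − 0.04) = 0.62 sabins.
Panel area = 350.466 / 0.62 = 565.3 sq m.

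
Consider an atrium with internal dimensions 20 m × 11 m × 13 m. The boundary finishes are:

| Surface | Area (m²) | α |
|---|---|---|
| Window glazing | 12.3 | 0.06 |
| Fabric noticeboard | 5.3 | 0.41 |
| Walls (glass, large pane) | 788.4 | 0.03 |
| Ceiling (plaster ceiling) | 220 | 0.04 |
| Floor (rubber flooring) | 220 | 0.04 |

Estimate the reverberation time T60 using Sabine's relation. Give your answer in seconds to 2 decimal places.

Equivalent absorption area: A = 12.3*0.06 + 5.3*0.41 + 788.4*0.03 + 220*0.04 + 220*0.04 = 44.163 m².
Room volume: 2860 m³.
RT60 = 0.161 · V / A = 0.161 × 2860 / 44.163 = 10.43 s.

10.43 seconds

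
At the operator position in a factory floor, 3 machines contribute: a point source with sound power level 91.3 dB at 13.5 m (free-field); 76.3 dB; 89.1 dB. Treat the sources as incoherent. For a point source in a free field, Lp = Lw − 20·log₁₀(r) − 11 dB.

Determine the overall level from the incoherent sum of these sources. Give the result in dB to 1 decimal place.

89.3 dB

Source at 13.5 m: Lp = 91.3 − 20·log₁₀(13.5) − 11 = 57.7 dB.
Converting to relative power and adding: 10^(57.7/10) + 10^(76.3/10) + 10^(89.1/10) = 8.561e+08.
L_total = 10·log₁₀(8.561e+08) = 89.3 dB.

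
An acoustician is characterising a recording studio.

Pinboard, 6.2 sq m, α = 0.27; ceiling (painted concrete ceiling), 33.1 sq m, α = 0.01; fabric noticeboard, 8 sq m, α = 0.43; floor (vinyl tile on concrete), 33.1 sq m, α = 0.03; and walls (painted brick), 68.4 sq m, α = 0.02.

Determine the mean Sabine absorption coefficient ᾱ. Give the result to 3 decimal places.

Total surface area S = 148.8 sq m.
A = 6.2·0.27 + 33.1·0.01 + 8·0.43 + 33.1·0.03 + 68.4·0.02 = 7.806 sabins.
ᾱ = 7.806 / 148.8 = 0.052.

0.052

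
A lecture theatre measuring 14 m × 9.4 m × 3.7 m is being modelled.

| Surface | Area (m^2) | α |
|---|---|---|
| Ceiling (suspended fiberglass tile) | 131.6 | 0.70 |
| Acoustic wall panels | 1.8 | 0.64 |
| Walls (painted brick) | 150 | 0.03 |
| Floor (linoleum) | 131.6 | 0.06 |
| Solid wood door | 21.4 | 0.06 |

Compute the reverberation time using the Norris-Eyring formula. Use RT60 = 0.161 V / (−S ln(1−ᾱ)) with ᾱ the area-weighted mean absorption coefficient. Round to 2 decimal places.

Total surface area S = 131.6 + 1.8 + 150 + 131.6 + 21.4 = 436.4 m^2.
Absorption A = 131.6×0.70 + 1.8×0.64 + 150×0.03 + 131.6×0.06 + 21.4×0.06 = 106.952 sabins.
Mean coefficient ᾱ = A/S = 0.2451.
Eyring denominator: −S ln(1−ᾱ) = 122.703.
V = 14 × 9.4 × 3.7 = 486.92 m³.
RT60 = 0.161 × 486.92 / 122.703 = 0.64 s.

0.64 sec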